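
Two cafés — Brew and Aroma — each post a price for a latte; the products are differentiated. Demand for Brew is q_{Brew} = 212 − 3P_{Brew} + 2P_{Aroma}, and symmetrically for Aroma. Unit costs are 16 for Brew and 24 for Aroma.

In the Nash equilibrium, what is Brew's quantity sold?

Brew's profit: π = (P_{Brew} − 16)(212 − 3P_{Brew} + 2P_{Aroma}).
∂π/∂P_{Brew} = 260 − 6P_{Brew} + 2P_{Aroma} = 0 ⇒ P_{Brew} = 130/3 + (1/3)P_{Aroma}.
Similarly P_{Aroma} = 142/3 + (1/3)P_{Brew}.
Substituting the second reaction function into the first: P_{Brew} = 130/3 + (1/3)(142/3 + (1/3)P_{Brew}), which gives (8/9)P_{Brew} = 532/9 ⇒ P_{Brew} = 66.5.
Then P_{Aroma} = 142/3 + (1/3)·66.5 = 69.5.
q_{Brew} = 212 − 3·66.5 + 2·69.5 = 151.5.

151.5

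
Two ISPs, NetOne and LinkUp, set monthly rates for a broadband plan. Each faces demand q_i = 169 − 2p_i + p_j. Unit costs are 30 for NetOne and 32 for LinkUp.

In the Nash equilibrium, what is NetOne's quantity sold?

93.2

NetOne's profit: π = (p_{NetOne} − 30)(169 − 2p_{NetOne} + p_{LinkUp}).
∂π/∂p_{NetOne} = 229 − 4p_{NetOne} + p_{LinkUp} = 0 ⇒ p_{NetOne} = 57.25 + 0.25p_{LinkUp}.
Similarly p_{LinkUp} = 58.25 + 0.25p_{NetOne}.
Plugging p_{LinkUp} into NetOne's best response: p_{NetOne} = 57.25 + 0.25(58.25 + 0.25p_{NetOne}) ⇒ 0.9375p_{NetOne} = 71.8125, so p_{NetOne} = 76.6.
Then p_{LinkUp} = 58.25 + 0.25·76.6 = 77.4.
q_{NetOne} = 169 − 2·76.6 + 77.4 = 93.2.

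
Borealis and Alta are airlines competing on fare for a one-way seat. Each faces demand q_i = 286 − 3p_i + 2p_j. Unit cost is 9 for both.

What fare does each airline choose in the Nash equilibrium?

Borealis's profit: π = (p_{Borealis} − 9)(286 − 3p_{Borealis} + 2p_{Alta}).
∂π/∂p_{Borealis} = 313 − 6p_{Borealis} + 2p_{Alta} = 0 ⇒ p_{Borealis} = 313/6 + (1/3)p_{Alta}.
By symmetry p_{Alta} = p_{Borealis}; substituting into the reaction function, (2/3)p_{Borealis} = 313/6 and p_{Borealis} = 78.25.

78.25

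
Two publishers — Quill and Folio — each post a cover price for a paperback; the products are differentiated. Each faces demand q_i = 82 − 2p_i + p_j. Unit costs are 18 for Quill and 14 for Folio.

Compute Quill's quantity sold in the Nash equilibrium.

41.6

Quill's profit: π = (p_{Quill} − 18)(82 − 2p_{Quill} + p_{Folio}).
∂π/∂p_{Quill} = 118 − 4p_{Quill} + p_{Folio} = 0 ⇒ p_{Quill} = 29.5 + 0.25p_{Folio}.
Similarly p_{Folio} = 27.5 + 0.25p_{Quill}.
Plugging p_{Folio} into Quill's best response: p_{Quill} = 29.5 + 0.25(27.5 + 0.25p_{Quill}) ⇒ 0.9375p_{Quill} = 36.375, so p_{Quill} = 38.8.
Then p_{Folio} = 27.5 + 0.25·38.8 = 37.2.
q_{Quill} = 82 − 2·38.8 + 37.2 = 41.6.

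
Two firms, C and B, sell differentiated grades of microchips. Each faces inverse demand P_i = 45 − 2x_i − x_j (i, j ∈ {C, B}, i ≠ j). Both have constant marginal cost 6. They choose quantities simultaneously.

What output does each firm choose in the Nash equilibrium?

7.8

Firm C's profit: π = x_C(45 − 2x_C − x_B) − 6x_C.
∂π/∂x_C = 39 − 4x_C − x_B = 0 ⇒ x_C = 9.75 − 0.25x_B.
Setting x_C = x_B in the reaction function: x_C = 9.75 − 0.25x_C, so x_C = 9.75 / 1.25 = 7.8.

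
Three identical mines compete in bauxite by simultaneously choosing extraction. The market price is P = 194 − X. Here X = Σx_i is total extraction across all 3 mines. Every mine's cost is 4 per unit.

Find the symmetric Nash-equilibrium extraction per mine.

A representative mine's profit is π_i = x_i(194 − X) − 4x_i, with X = x_i + Σ_{j≠i} x_j.
First-order condition: 190 − 2x_i − Σ_{j≠i} x_j = 0.
With identical mines, set every x_j = x: then 190 − 2x − 2x = 0, i.e. x = 190/4 = 47.5.

47.5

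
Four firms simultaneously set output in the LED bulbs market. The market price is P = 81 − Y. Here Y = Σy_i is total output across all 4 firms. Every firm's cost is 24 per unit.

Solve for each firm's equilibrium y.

11.4

A representative firm's profit is π_i = y_i(81 − Y) − 24y_i, with Y = y_i + Σ_{j≠i} y_j.
First-order condition: 57 − 2y_i − Σ_{j≠i} y_j = 0.
Imposing symmetry (y_j = y for all j) turns Σ_{j≠i} y_j into 3y, so 57 = 5y and y = 11.4.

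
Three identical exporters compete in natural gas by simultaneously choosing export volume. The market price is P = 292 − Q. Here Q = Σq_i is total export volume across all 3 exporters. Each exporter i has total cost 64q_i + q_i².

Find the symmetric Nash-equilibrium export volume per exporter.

A representative exporter's profit is π_i = q_i(292 − Q) − 64q_i − q_i², with Q = q_i + Σ_{j≠i} q_j.
First-order condition: 228 − 4q_i − Σ_{j≠i} q_j = 0.
In a symmetric equilibrium every exporter chooses the same q, so Σ_{j≠i} q_j = 2q. The condition becomes 228 − 6q = 0, giving q = 228/6 = 38.

38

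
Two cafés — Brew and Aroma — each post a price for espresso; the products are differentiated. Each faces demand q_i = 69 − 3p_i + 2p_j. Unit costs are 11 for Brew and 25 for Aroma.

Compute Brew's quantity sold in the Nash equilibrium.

Brew's profit: π = (p_{Brew} − 11)(69 − 3p_{Brew} + 2p_{Aroma}).
∂π/∂p_{Brew} = 102 − 6p_{Brew} + 2p_{Aroma} = 0 ⇒ p_{Brew} = 17 + (1/3)p_{Aroma}.
Similarly p_{Aroma} = 24 + (1/3)p_{Brew}.
Plugging p_{Aroma} into Brew's best response: p_{Brew} = 17 + (1/3)(24 + (1/3)p_{Brew}) ⇒ (8/9)p_{Brew} = 25, so p_{Brew} = 28.125.
Then p_{Aroma} = 24 + (1/3)·28.125 = 33.375.
q_{Brew} = 69 − 3·28.125 + 2·33.375 = 51.375.

51.375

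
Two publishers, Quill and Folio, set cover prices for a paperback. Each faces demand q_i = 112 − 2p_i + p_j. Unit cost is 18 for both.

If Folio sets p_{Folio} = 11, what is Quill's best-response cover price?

Quill's profit: π = (p_{Quill} − 18)(112 − 2p_{Quill} + p_{Folio}).
∂π/∂p_{Quill} = 148 − 4p_{Quill} + p_{Folio} = 0 ⇒ p_{Quill} = 37 + 0.25p_{Folio}.
At p_{Folio} = 11: p_{Quill} = 37 + 0.25·11 = 39.75.

39.75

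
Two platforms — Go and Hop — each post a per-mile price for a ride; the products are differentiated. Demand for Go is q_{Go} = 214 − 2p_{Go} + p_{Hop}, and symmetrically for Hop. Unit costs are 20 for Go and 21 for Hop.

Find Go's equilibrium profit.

8398.08

Go's profit: π = (p_{Go} − 20)(214 − 2p_{Go} + p_{Hop}).
∂π/∂p_{Go} = 254 − 4p_{Go} + p_{Hop} = 0 ⇒ p_{Go} = 63.5 + 0.25p_{Hop}.
Similarly p_{Hop} = 64 + 0.25p_{Go}.
Solving the two reaction functions simultaneously: (1 − (0.25)(0.25))p_{Go} = 63.5 + 0.25·64, so 0.9375p_{Go} = 79.5 and p_{Go} = 84.8.
Then p_{Hop} = 64 + 0.25·84.8 = 85.2.
q_{Go} = 214 − 2·84.8 + 85.2 = 129.6.
Profit = (84.8 − 20)·129.6 = 8398.08.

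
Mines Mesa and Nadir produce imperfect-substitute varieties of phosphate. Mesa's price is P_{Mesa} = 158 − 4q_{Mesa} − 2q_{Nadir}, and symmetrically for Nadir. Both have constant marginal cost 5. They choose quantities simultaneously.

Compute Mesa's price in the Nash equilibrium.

Mine Mesa's profit: π = q_{Mesa}(158 − 4q_{Mesa} − 2q_{Nadir}) − 5q_{Mesa}.
∂π/∂q_{Mesa} = 153 − 8q_{Mesa} − 2q_{Nadir} = 0 ⇒ q_{Mesa} = 19.125 − 0.25q_{Nadir}.
The game is symmetric, so in equilibrium q_{Nadir} = q_{Mesa}: the reaction function gives 1.25q_{Mesa} = 19.125, hence q_{Mesa} = 15.3.
P_{Mesa} = 158 − 4·15.3 − 2·15.3 = 66.2.

66.2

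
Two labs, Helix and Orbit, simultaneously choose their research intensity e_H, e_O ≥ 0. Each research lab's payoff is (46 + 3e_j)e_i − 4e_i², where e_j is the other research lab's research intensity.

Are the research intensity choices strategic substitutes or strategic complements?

strategic complements

Helix's payoff is (46 + 3e_O)e_H − 4e_H².
∂π/∂e_H = 46 + 3e_O − 8e_H = 0, so e_H = 5.75 + 0.375e_O.
The best-response slope de_H/de_O = 0.375 > 0: the reaction function is upward-sloping, so the choices are strategic complements.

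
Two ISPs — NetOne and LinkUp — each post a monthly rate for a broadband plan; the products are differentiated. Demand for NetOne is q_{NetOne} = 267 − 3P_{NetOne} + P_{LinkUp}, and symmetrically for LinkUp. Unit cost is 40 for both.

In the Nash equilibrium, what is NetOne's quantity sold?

NetOne's profit: π = (P_{NetOne} − 40)(267 − 3P_{NetOne} + P_{LinkUp}).
∂π/∂P_{NetOne} = 387 − 6P_{NetOne} + P_{LinkUp} = 0 ⇒ P_{NetOne} = 64.5 + (1/6)P_{LinkUp}.
By symmetry P_{LinkUp} = P_{NetOne}; substituting into the reaction function, (5/6)P_{NetOne} = 64.5 and P_{NetOne} = 77.4.
q_{NetOne} = 267 − 3·77.4 + 77.4 = 112.2.

112.2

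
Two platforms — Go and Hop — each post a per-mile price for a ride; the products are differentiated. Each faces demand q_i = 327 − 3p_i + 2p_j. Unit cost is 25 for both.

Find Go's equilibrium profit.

17100.75

Go's profit: π = (p_{Go} − 25)(327 − 3p_{Go} + 2p_{Hop}).
∂π/∂p_{Go} = 402 − 6p_{Go} + 2p_{Hop} = 0 ⇒ p_{Go} = 67 + (1/3)p_{Hop}.
Setting p_{Go} = p_{Hop} in the reaction function: p_{Go} = 67 + (1/3)p_{Go}, so p_{Go} = 67 / (2/3) = 100.5.
q_{Go} = 327 − 3·100.5 + 2·100.5 = 226.5.
Profit = (100.5 − 25)·226.5 = 17100.75.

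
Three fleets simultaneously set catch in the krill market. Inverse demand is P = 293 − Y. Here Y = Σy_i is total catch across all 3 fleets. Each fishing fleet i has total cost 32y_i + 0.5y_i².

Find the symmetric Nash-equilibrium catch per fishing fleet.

52.2

A representative fishing fleet's profit is π_i = y_i(293 − Y) − 32y_i − 0.5y_i², with Y = y_i + Σ_{j≠i} y_j.
First-order condition: 261 − 3y_i − Σ_{j≠i} y_j = 0.
Imposing symmetry (y_j = y for all j) turns Σ_{j≠i} y_j into 2y, so 261 = 5y and y = 52.2.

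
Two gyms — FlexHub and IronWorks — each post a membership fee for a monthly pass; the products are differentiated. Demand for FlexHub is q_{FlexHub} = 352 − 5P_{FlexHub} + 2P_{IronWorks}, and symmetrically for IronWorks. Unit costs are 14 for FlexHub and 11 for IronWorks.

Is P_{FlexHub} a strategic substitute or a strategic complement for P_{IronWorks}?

strategic complements

FlexHub's profit: π = (P_{FlexHub} − 14)(352 − 5P_{FlexHub} + 2P_{IronWorks}).
∂π/∂P_{FlexHub} = 422 − 10P_{FlexHub} + 2P_{IronWorks} = 0 ⇒ P_{FlexHub} = 42.2 + 0.2P_{IronWorks}.
The best-response slope dP_{FlexHub}/dP_{IronWorks} = 0.2 > 0: the reaction function is upward-sloping, so the choices are strategic complements.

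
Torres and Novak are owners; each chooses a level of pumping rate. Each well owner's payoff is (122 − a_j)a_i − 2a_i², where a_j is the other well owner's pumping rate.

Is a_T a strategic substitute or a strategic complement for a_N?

strategic substitutes

Torres's payoff is (122 − a_N)a_T − 2a_T².
∂π/∂a_T = 122 − a_N − 4a_T = 0, so a_T = 30.5 − 0.25a_N.
The best-response slope da_T/da_N = −0.25 < 0: the reaction function is downward-sloping, so the choices are strategic substitutes.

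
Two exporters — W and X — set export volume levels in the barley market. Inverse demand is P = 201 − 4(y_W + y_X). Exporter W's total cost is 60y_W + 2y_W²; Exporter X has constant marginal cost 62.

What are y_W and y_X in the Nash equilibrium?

Exporter W's profit: π = y_W(201 − 4(y_W + y_X)) − 60y_W − 2y_W².
∂π/∂y_W = 141 − 12y_W − 4y_X = 0, so y_W = 11.75 − (1/3)y_X.
For X: ∂π/∂y_X = 139 − 8y_X − 4y_W = 0 ⇒ y_X = 17.375 − 0.5y_W.
Plugging y_X into W's best response: y_W = 11.75 − (1/3)(17.375 − 0.5y_W) ⇒ (5/6)y_W = 143/24, so y_W = 7.15.
Then y_X = 17.375 − 0.5·7.15 = 13.8.

7.15, 13.8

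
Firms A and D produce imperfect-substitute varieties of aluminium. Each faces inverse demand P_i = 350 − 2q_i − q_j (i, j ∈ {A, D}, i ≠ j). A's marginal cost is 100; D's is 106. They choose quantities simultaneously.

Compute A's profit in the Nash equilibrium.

5080.32

Firm A's profit: π = q_A(350 − 2q_A − q_D) − 100q_A.
∂π/∂q_A = 250 − 4q_A − q_D = 0 ⇒ q_A = 62.5 − 0.25q_D.
Similarly q_D = 61 − 0.25q_A.
Plugging q_D into A's best response: q_A = 62.5 − 0.25(61 − 0.25q_A) ⇒ 0.9375q_A = 47.25, so q_A = 50.4.
Then q_D = 61 − 0.25·50.4 = 48.4.
P_A = 350 − 2·50.4 − 48.4 = 200.8.
Profit = (200.8 − 100)·50.4 = 5080.32.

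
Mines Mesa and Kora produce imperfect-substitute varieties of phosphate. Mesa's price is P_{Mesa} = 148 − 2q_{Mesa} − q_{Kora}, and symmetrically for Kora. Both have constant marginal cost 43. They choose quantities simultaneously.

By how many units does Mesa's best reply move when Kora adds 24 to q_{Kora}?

Mine Mesa's profit: π = q_{Mesa}(148 − 2q_{Mesa} − q_{Kora}) − 43q_{Mesa}.
∂π/∂q_{Mesa} = 105 − 4q_{Mesa} − q_{Kora} = 0 ⇒ q_{Mesa} = 26.25 − 0.25q_{Kora}.
The reaction-function slope is −0.25, so a 24-unit rise in q_{Kora} moves q_{Mesa} by −0.25 × 24 = −6. Mesa's best response falls — the actions are strategic substitutes.

-6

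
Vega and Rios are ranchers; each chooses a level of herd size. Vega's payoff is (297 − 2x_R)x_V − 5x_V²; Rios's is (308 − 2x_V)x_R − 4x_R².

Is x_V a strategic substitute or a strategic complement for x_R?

strategic substitutes

Expanding Vega's payoff: 297x_V − 2x_Rx_V − 5x_V².
∂π/∂x_V = 297 − 2x_R − 10x_V = 0, so x_V = 29.7 − 0.2x_R.
The best-response slope dx_V/dx_R = −0.2 < 0: the reaction function is downward-sloping, so the choices are strategic substitutes.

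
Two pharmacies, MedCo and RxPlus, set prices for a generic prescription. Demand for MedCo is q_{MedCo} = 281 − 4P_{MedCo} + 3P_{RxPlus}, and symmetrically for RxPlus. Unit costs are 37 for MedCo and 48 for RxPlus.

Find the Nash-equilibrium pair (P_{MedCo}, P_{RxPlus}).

88.2, 92.2

MedCo's profit: π = (P_{MedCo} − 37)(281 − 4P_{MedCo} + 3P_{RxPlus}).
∂π/∂P_{MedCo} = 429 − 8P_{MedCo} + 3P_{RxPlus} = 0 ⇒ P_{MedCo} = 53.625 + 0.375P_{RxPlus}.
Similarly P_{RxPlus} = 59.125 + 0.375P_{MedCo}.
Solving the two reaction functions simultaneously: (1 − (0.375)(0.375))P_{MedCo} = 53.625 + 0.375·59.125, so (55/64)P_{MedCo} = 4851/64 and P_{MedCo} = 88.2.
Then P_{RxPlus} = 59.125 + 0.375·88.2 = 92.2.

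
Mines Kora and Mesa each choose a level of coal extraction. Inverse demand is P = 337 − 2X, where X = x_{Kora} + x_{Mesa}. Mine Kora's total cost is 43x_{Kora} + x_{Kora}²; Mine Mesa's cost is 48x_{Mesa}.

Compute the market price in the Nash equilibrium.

Mine Kora's profit: π = x_{Kora}(337 − 2(x_{Kora} + x_{Mesa})) − 43x_{Kora} − x_{Kora}².
∂π/∂x_{Kora} = 294 − 6x_{Kora} − 2x_{Mesa} = 0, so x_{Kora} = 49 − (1/3)x_{Mesa}.
For Mesa: ∂π/∂x_{Mesa} = 289 − 4x_{Mesa} − 2x_{Kora} = 0 ⇒ x_{Mesa} = 72.25 − 0.5x_{Kora}.
Plugging x_{Mesa} into Kora's best response: x_{Kora} = 49 − (1/3)(72.25 − 0.5x_{Kora}) ⇒ (5/6)x_{Kora} = 299/12, so x_{Kora} = 29.9.
Then x_{Mesa} = 72.25 − 0.5·29.9 = 57.3.
Equilibrium price: P = 337 − 2·87.2 = 162.6.

162.6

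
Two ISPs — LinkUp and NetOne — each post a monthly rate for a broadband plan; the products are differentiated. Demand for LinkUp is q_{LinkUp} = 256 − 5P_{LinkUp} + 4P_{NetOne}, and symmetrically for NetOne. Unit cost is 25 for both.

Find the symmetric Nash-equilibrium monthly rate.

63.5

LinkUp's profit: π = (P_{LinkUp} − 25)(256 − 5P_{LinkUp} + 4P_{NetOne}).
∂π/∂P_{LinkUp} = 381 − 10P_{LinkUp} + 4P_{NetOne} = 0 ⇒ P_{LinkUp} = 38.1 + 0.4P_{NetOne}.
Setting P_{LinkUp} = P_{NetOne} in the reaction function: P_{LinkUp} = 38.1 + 0.4P_{LinkUp}, so P_{LinkUp} = 38.1 / 0.6 = 63.5.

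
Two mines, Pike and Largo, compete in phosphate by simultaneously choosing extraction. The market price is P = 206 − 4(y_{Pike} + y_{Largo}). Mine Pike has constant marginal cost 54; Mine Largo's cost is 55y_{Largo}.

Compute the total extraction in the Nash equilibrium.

25.25

Mine Pike's profit: π = y_{Pike}(206 − 4(y_{Pike} + y_{Largo})) − 54y_{Pike}.
∂π/∂y_{Pike} = 152 − 8y_{Pike} − 4y_{Largo} = 0, so y_{Pike} = 19 − 0.5y_{Largo}.
By the same steps for Largo: y_{Largo} = 18.875 − 0.5y_{Pike}.
Solving the two reaction functions simultaneously: (1 − (−0.5)(−0.5))y_{Pike} = 19 − 0.5·18.875, so 0.75y_{Pike} = 9.5625 and y_{Pike} = 12.75.
Then y_{Largo} = 18.875 − 0.5·12.75 = 12.5.
Total extraction: 12.75 + 12.5 = 25.25.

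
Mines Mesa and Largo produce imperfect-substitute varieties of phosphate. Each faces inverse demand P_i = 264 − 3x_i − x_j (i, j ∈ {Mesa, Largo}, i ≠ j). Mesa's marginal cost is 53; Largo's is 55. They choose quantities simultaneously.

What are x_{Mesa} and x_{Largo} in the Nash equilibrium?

30.2, 29.8

Mine Mesa's profit: π = x_{Mesa}(264 − 3x_{Mesa} − x_{Largo}) − 53x_{Mesa}.
∂π/∂x_{Mesa} = 211 − 6x_{Mesa} − x_{Largo} = 0 ⇒ x_{Mesa} = 211/6 − (1/6)x_{Largo}.
Similarly x_{Largo} = 209/6 − (1/6)x_{Mesa}.
Solving the two reaction functions simultaneously: (1 − (−1/6)(−1/6))x_{Mesa} = 211/6 − (1/6)·(209/6), so (35/36)x_{Mesa} = 1057/36 and x_{Mesa} = 30.2.
Then x_{Largo} = 209/6 − (1/6)·30.2 = 29.8.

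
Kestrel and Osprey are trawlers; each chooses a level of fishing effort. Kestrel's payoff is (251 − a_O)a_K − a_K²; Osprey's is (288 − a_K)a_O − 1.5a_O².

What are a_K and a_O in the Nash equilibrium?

93, 65

Expanding Kestrel's payoff: 251a_K − a_Oa_K − a_K².
∂π/∂a_K = 251 − a_O − 2a_K = 0, so a_K = 125.5 − 0.5a_O.
Likewise for Osprey: a_O = 96 − (1/3)a_K.
Solving the two reaction functions simultaneously: (1 − (−0.5)(−1/3))a_K = 125.5 − 0.5·96, so (5/6)a_K = 77.5 and a_K = 93.
Then a_O = 96 − (1/3)·93 = 65.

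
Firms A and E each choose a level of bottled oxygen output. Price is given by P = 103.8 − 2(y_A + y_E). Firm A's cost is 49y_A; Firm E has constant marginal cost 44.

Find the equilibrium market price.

65.6

Firm A's profit: π = y_A(103.8 − 2(y_A + y_E)) − 49y_A.
∂π/∂y_A = 54.8 − 4y_A − 2y_E = 0, so y_A = 13.7 − 0.5y_E.
By the same steps for E: y_E = 14.95 − 0.5y_A.
Plugging y_E into A's best response: y_A = 13.7 − 0.5(14.95 − 0.5y_A) ⇒ 0.75y_A = 6.225, so y_A = 8.3.
Then y_E = 14.95 − 0.5·8.3 = 10.8.
Equilibrium price: P = 103.8 − 2·19.1 = 65.6.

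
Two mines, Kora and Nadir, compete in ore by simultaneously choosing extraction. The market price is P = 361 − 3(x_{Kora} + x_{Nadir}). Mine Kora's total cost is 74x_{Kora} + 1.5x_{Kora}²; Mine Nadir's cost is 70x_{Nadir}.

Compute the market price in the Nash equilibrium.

Mine Kora's profit: π = x_{Kora}(361 − 3(x_{Kora} + x_{Nadir})) − 74x_{Kora} − 1.5x_{Kora}².
∂π/∂x_{Kora} = 287 − 9x_{Kora} − 3x_{Nadir} = 0, so x_{Kora} = 287/9 − (1/3)x_{Nadir}.
For Nadir: ∂π/∂x_{Nadir} = 291 − 6x_{Nadir} − 3x_{Kora} = 0 ⇒ x_{Nadir} = 48.5 − 0.5x_{Kora}.
Plugging x_{Nadir} into Kora's best response: x_{Kora} = 287/9 − (1/3)(48.5 − 0.5x_{Kora}) ⇒ (5/6)x_{Kora} = 283/18, so x_{Kora} = 283/15.
Then x_{Nadir} = 48.5 − 0.5·(283/15) = 586/15.
Equilibrium price: P = 361 − 3·(869/15) = 187.2.

187.2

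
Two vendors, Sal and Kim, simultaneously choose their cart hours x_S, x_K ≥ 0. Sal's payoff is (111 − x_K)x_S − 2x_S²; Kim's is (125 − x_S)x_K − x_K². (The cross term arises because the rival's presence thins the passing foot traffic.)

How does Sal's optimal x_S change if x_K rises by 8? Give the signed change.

Expanding Sal's payoff: 111x_S − x_Kx_S − 2x_S².
∂π/∂x_S = 111 − x_K − 4x_S = 0, so x_S = 27.75 − 0.25x_K.
The reaction-function slope is −0.25, so an 8-unit rise in x_K moves x_S by −0.25 × 8 = −2. Sal's best response falls — the actions are strategic substitutes.

-2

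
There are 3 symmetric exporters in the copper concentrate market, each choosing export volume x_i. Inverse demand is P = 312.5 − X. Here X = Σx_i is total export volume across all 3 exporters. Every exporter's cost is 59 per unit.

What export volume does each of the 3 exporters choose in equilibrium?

63.375

A representative exporter's profit is π_i = x_i(312.5 − X) − 59x_i, with X = x_i + Σ_{j≠i} x_j.
First-order condition: 253.5 − 2x_i − Σ_{j≠i} x_j = 0.
With identical exporters, set every x_j = x: then 253.5 − 2x − 2x = 0, i.e. x = 253.5/4 = 63.375.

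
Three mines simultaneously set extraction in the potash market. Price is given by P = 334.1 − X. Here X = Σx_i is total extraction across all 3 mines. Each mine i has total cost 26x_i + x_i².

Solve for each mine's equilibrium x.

A representative mine's profit is π_i = x_i(334.1 − X) − 26x_i − x_i², with X = x_i + Σ_{j≠i} x_j.
First-order condition: 308.1 − 4x_i − Σ_{j≠i} x_j = 0.
Imposing symmetry (x_j = x for all j) turns Σ_{j≠i} x_j into 2x, so 308.1 = 6x and x = 51.35.

51.35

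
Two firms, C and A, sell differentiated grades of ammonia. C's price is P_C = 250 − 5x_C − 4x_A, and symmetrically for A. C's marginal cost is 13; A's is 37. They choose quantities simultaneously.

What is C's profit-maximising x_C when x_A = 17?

Firm C's profit: π = x_C(250 − 5x_C − 4x_A) − 13x_C.
∂π/∂x_C = 237 − 10x_C − 4x_A = 0 ⇒ x_C = 23.7 − 0.4x_A.
At x_A = 17: x_C = 23.7 − 0.4·17 = 16.9.

16.9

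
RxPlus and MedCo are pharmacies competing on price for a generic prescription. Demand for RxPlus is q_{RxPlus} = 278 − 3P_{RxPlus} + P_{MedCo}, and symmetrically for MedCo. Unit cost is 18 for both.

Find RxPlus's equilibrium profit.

RxPlus's profit: π = (P_{RxPlus} − 18)(278 − 3P_{RxPlus} + P_{MedCo}).
∂π/∂P_{RxPlus} = 332 − 6P_{RxPlus} + P_{MedCo} = 0 ⇒ P_{RxPlus} = 166/3 + (1/6)P_{MedCo}.
By symmetry P_{MedCo} = P_{RxPlus}; substituting into the reaction function, (5/6)P_{RxPlus} = 166/3 and P_{RxPlus} = 66.4.
q_{RxPlus} = 278 − 3·66.4 + 66.4 = 145.2.
Profit = (66.4 − 18)·145.2 = 7027.68.

7027.68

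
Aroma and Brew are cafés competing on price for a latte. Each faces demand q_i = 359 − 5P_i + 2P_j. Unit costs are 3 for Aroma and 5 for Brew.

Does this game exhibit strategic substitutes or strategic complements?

strategic complements

Aroma's profit: π = (P_{Aroma} − 3)(359 − 5P_{Aroma} + 2P_{Brew}).
∂π/∂P_{Aroma} = 374 − 10P_{Aroma} + 2P_{Brew} = 0 ⇒ P_{Aroma} = 37.4 + 0.2P_{Brew}.
The best-response slope dP_{Aroma}/dP_{Brew} = 0.2 > 0: the reaction function is upward-sloping, so the choices are strategic complements.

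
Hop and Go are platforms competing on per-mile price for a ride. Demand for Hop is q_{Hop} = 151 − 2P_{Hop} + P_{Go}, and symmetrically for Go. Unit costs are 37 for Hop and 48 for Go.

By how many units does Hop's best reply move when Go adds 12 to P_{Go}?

Hop's profit: π = (P_{Hop} − 37)(151 − 2P_{Hop} + P_{Go}).
∂π/∂P_{Hop} = 225 − 4P_{Hop} + P_{Go} = 0 ⇒ P_{Hop} = 56.25 + 0.25P_{Go}.
The reaction-function slope is 0.25, so a 12-unit rise in P_{Go} moves P_{Hop} by 0.25 × 12 = 3. Hop's best response rises — the actions are strategic complements.

3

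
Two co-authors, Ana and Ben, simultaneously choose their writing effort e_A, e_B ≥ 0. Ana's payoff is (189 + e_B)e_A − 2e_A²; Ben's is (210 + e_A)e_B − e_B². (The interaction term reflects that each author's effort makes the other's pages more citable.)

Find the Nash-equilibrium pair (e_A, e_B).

84, 147

Expanding Ana's payoff: 189e_A + e_Be_A − 2e_A².
∂π/∂e_A = 189 + e_B − 4e_A = 0, so e_A = 47.25 + 0.25e_B.
Likewise for Ben: e_B = 105 + 0.5e_A.
Substituting the second reaction function into the first: e_A = 47.25 + 0.25(105 + 0.5e_A), which gives 0.875e_A = 73.5 ⇒ e_A = 84.
Then e_B = 105 + 0.5·84 = 147.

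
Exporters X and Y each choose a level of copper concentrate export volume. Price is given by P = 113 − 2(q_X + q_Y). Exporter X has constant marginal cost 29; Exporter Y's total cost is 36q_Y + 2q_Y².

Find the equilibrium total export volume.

Exporter X's profit: π = q_X(113 − 2(q_X + q_Y)) − 29q_X.
∂π/∂q_X = 84 − 4q_X − 2q_Y = 0, so q_X = 21 − 0.5q_Y.
For Y: ∂π/∂q_Y = 77 − 8q_Y − 2q_X = 0 ⇒ q_Y = 9.625 − 0.25q_X.
Substituting the second reaction function into the first: q_X = 21 − 0.5(9.625 − 0.25q_X), which gives 0.875q_X = 16.1875 ⇒ q_X = 18.5.
Then q_Y = 9.625 − 0.25·18.5 = 5.
Total export volume: 18.5 + 5 = 23.5.

23.5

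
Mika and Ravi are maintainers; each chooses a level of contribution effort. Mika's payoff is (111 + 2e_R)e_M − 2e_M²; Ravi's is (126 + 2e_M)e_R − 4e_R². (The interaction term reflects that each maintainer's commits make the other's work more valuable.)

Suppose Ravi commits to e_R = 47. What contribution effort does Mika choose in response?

51.25

Expanding Mika's payoff: 111e_M + 2e_Re_M − 2e_M².
∂π/∂e_M = 111 + 2e_R − 4e_M = 0, so e_M = 27.75 + 0.5e_R.
At e_R = 47: e_M = 27.75 + 0.5·47 = 51.25.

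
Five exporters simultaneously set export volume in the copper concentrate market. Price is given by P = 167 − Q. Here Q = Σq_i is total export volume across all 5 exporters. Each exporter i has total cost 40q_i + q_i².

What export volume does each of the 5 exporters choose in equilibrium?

15.875

A representative exporter's profit is π_i = q_i(167 − Q) − 40q_i − q_i², with Q = q_i + Σ_{j≠i} q_j.
First-order condition: 127 − 4q_i − Σ_{j≠i} q_j = 0.
With identical exporters, set every q_j = q: then 127 − 4q − 4q = 0, i.e. q = 127/8 = 15.875.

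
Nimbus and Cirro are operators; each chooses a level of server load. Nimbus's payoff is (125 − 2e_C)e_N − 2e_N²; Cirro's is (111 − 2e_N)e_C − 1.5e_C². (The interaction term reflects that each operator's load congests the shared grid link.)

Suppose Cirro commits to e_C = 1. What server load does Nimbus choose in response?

Expanding Nimbus's payoff: 125e_N − 2e_Ce_N − 2e_N².
∂π/∂e_N = 125 − 2e_C − 4e_N = 0, so e_N = 31.25 − 0.5e_C.
At e_C = 1: e_N = 31.25 − 0.5·1 = 30.75.

30.75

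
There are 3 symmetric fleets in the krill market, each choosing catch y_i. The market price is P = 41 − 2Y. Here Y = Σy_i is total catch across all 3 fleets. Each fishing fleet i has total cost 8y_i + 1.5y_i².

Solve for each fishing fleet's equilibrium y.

A representative fishing fleet's profit is π_i = y_i(41 − 2Y) − 8y_i − 1.5y_i², with Y = y_i + Σ_{j≠i} y_j.
First-order condition: 33 − 7y_i − 2Σ_{j≠i} y_j = 0.
Imposing symmetry (y_j = y for all j) turns Σ_{j≠i} y_j into 2y, so 33 = 11y and y = 3.

3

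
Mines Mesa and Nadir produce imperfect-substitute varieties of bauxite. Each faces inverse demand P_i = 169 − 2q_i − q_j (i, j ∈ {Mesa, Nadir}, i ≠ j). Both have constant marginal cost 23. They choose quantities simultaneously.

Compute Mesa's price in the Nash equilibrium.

81.4

Mine Mesa's profit: π = q_{Mesa}(169 − 2q_{Mesa} − q_{Nadir}) − 23q_{Mesa}.
∂π/∂q_{Mesa} = 146 − 4q_{Mesa} − q_{Nadir} = 0 ⇒ q_{Mesa} = 36.5 − 0.25q_{Nadir}.
The game is symmetric, so in equilibrium q_{Nadir} = q_{Mesa}: the reaction function gives 1.25q_{Mesa} = 36.5, hence q_{Mesa} = 29.2.
P_{Mesa} = 169 − 2·29.2 − 29.2 = 81.4.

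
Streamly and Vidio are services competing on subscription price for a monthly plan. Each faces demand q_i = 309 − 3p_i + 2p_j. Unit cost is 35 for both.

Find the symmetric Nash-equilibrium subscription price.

103.5

Streamly's profit: π = (p_{Streamly} − 35)(309 − 3p_{Streamly} + 2p_{Vidio}).
∂π/∂p_{Streamly} = 414 − 6p_{Streamly} + 2p_{Vidio} = 0 ⇒ p_{Streamly} = 69 + (1/3)p_{Vidio}.
The game is symmetric, so in equilibrium p_{Vidio} = p_{Streamly}: the reaction function gives (2/3)p_{Streamly} = 69, hence p_{Streamly} = 103.5.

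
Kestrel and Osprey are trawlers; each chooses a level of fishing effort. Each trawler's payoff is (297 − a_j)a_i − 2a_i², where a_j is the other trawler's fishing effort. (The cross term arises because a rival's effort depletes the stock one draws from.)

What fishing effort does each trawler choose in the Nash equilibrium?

59.4

Kestrel's payoff is (297 − a_O)a_K − 2a_K².
∂π/∂a_K = 297 − a_O − 4a_K = 0, so a_K = 74.25 − 0.25a_O.
The game is symmetric, so in equilibrium a_O = a_K: the reaction function gives 1.25a_K = 74.25, hence a_K = 59.4.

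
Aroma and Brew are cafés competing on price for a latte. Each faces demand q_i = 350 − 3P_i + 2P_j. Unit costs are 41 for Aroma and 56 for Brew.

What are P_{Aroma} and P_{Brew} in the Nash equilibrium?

Aroma's profit: π = (P_{Aroma} − 41)(350 − 3P_{Aroma} + 2P_{Brew}).
∂π/∂P_{Aroma} = 473 − 6P_{Aroma} + 2P_{Brew} = 0 ⇒ P_{Aroma} = 473/6 + (1/3)P_{Brew}.
Similarly P_{Brew} = 259/3 + (1/3)P_{Aroma}.
Solving the two reaction functions simultaneously: (1 − (1/3)(1/3))P_{Aroma} = 473/6 + (1/3)·(259/3), so (8/9)P_{Aroma} = 1937/18 and P_{Aroma} = 121.0625.
Then P_{Brew} = 259/3 + (1/3)·121.0625 = 126.6875.

121.0625, 126.6875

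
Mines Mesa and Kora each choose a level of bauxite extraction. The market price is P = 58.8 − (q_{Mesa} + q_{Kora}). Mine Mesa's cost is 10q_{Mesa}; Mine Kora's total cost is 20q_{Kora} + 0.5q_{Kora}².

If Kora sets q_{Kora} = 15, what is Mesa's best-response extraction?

Mine Mesa's profit: π = q_{Mesa}(58.8 − (q_{Mesa} + q_{Kora})) − 10q_{Mesa}.
∂π/∂q_{Mesa} = 48.8 − 2q_{Mesa} − q_{Kora} = 0, so q_{Mesa} = 24.4 − 0.5q_{Kora}.
At q_{Kora} = 15: q_{Mesa} = 24.4 − 0.5·15 = 16.9.

16.9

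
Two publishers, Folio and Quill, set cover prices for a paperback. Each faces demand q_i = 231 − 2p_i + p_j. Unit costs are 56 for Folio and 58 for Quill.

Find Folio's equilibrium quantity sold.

Folio's profit: π = (p_{Folio} − 56)(231 − 2p_{Folio} + p_{Quill}).
∂π/∂p_{Folio} = 343 − 4p_{Folio} + p_{Quill} = 0 ⇒ p_{Folio} = 85.75 + 0.25p_{Quill}.
Similarly p_{Quill} = 86.75 + 0.25p_{Folio}.
Substituting the second reaction function into the first: p_{Folio} = 85.75 + 0.25(86.75 + 0.25p_{Folio}), which gives 0.9375p_{Folio} = 107.4375 ⇒ p_{Folio} = 114.6.
Then p_{Quill} = 86.75 + 0.25·114.6 = 115.4.
q_{Folio} = 231 − 2·114.6 + 115.4 = 117.2.

117.2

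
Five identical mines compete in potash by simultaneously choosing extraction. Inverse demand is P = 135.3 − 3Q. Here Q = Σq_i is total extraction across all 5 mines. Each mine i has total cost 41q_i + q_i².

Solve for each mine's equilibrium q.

4.715

A representative mine's profit is π_i = q_i(135.3 − 3Q) − 41q_i − q_i², with Q = q_i + Σ_{j≠i} q_j.
First-order condition: 94.3 − 8q_i − 3Σ_{j≠i} q_j = 0.
With identical mines, set every q_j = q: then 94.3 − 8q − 12q = 0, i.e. q = 94.3/20 = 4.715.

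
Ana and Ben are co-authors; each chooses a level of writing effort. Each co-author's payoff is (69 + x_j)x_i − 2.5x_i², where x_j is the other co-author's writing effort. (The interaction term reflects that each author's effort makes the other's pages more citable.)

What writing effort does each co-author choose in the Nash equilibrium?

Ana's payoff is (69 + x_B)x_A − 2.5x_A².
∂π/∂x_A = 69 + x_B − 5x_A = 0, so x_A = 13.8 + 0.2x_B.
The game is symmetric, so in equilibrium x_B = x_A: the reaction function gives 0.8x_A = 13.8, hence x_A = 17.25.

17.25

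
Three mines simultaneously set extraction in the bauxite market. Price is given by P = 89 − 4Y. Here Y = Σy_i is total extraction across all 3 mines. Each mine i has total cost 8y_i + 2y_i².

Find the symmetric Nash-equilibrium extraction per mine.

4.05

A representative mine's profit is π_i = y_i(89 − 4Y) − 8y_i − 2y_i², with Y = y_i + Σ_{j≠i} y_j.
First-order condition: 81 − 12y_i − 4Σ_{j≠i} y_j = 0.
In a symmetric equilibrium every mine chooses the same y, so Σ_{j≠i} y_j = 2y. The condition becomes 81 − 20y = 0, giving y = 81/20 = 4.05.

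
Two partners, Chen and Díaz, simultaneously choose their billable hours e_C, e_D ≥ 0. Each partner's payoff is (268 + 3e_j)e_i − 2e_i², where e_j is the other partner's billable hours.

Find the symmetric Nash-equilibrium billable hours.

Chen's payoff is (268 + 3e_D)e_C − 2e_C².
∂π/∂e_C = 268 + 3e_D − 4e_C = 0, so e_C = 67 + 0.75e_D.
Setting e_C = e_D in the reaction function: e_C = 67 + 0.75e_C, so e_C = 67 / 0.25 = 268.

268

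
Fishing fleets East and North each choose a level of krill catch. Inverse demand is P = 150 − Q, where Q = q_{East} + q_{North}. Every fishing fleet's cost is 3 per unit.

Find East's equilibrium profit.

2401

Fishing fleet East's profit: π = q_{East}(150 − (q_{East} + q_{North})) − 3q_{East}.
∂π/∂q_{East} = 147 − 2q_{East} − q_{North} = 0, so q_{East} = 73.5 − 0.5q_{North}.
By symmetry q_{North} = q_{East}; substituting into the reaction function, 1.5q_{East} = 73.5 and q_{East} = 49.
Price P = 150 − 98 = 52.
East's profit: (52 − 3)·49 = 2401.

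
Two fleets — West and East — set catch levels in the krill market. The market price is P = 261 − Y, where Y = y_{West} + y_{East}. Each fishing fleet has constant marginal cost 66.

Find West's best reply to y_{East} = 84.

Fishing fleet West's profit: π = y_{West}(261 − (y_{West} + y_{East})) − 66y_{West}.
∂π/∂y_{West} = 195 − 2y_{West} − y_{East} = 0, so y_{West} = 97.5 − 0.5y_{East}.
At y_{East} = 84: y_{West} = 97.5 − 0.5·84 = 55.5.

55.5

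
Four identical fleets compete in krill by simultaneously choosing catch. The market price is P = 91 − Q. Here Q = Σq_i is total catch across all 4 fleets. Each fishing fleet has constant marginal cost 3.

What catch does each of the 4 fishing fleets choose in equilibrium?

A representative fishing fleet's profit is π_i = q_i(91 − Q) − 3q_i, with Q = q_i + Σ_{j≠i} q_j.
First-order condition: 88 − 2q_i − Σ_{j≠i} q_j = 0.
In a symmetric equilibrium every fishing fleet chooses the same q, so Σ_{j≠i} q_j = 3q. The condition becomes 88 − 5q = 0, giving q = 88/5 = 17.6.

17.6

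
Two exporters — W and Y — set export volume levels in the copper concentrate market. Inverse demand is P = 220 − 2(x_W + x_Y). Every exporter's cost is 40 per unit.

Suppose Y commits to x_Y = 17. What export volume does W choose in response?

36.5

Exporter W's profit: π = x_W(220 − 2(x_W + x_Y)) − 40x_W.
∂π/∂x_W = 180 − 4x_W − 2x_Y = 0, so x_W = 45 − 0.5x_Y.
At x_Y = 17: x_W = 45 − 0.5·17 = 36.5.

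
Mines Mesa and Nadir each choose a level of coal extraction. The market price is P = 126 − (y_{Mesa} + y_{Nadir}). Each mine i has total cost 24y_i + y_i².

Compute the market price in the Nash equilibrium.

Mine Mesa's profit: π = y_{Mesa}(126 − (y_{Mesa} + y_{Nadir})) − 24y_{Mesa} − y_{Mesa}².
∂π/∂y_{Mesa} = 102 − 4y_{Mesa} − y_{Nadir} = 0, so y_{Mesa} = 25.5 − 0.25y_{Nadir}.
The game is symmetric, so in equilibrium y_{Nadir} = y_{Mesa}: the reaction function gives 1.25y_{Mesa} = 25.5, hence y_{Mesa} = 20.4.
Equilibrium price: P = 126 − 40.8 = 85.2.

85.2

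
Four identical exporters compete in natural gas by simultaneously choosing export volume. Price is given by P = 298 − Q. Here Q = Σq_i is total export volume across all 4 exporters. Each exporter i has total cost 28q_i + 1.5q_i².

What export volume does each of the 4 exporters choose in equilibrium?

33.75

A representative exporter's profit is π_i = q_i(298 − Q) − 28q_i − 1.5q_i², with Q = q_i + Σ_{j≠i} q_j.
First-order condition: 270 − 5q_i − Σ_{j≠i} q_j = 0.
Imposing symmetry (q_j = q for all j) turns Σ_{j≠i} q_j into 3q, so 270 = 8q and q = 33.75.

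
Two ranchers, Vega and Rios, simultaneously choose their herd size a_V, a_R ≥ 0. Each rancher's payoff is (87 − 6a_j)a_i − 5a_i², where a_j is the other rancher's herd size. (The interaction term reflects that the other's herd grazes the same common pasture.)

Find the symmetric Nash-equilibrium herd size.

Vega's payoff is (87 − 6a_R)a_V − 5a_V².
∂π/∂a_V = 87 − 6a_R − 10a_V = 0, so a_V = 8.7 − 0.6a_R.
Setting a_V = a_R in the reaction function: a_V = 8.7 − 0.6a_V, so a_V = 8.7 / 1.6 = 5.4375.

5.4375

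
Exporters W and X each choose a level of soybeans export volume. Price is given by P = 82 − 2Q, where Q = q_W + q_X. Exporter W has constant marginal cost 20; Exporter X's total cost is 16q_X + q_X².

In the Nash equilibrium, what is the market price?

Exporter W's profit: π = q_W(82 − 2(q_W + q_X)) − 20q_W.
∂π/∂q_W = 62 − 4q_W − 2q_X = 0, so q_W = 15.5 − 0.5q_X.
For X: ∂π/∂q_X = 66 − 6q_X − 2q_W = 0 ⇒ q_X = 11 − (1/3)q_W.
Solving the two reaction functions simultaneously: (1 − (−0.5)(−1/3))q_W = 15.5 − 0.5·11, so (5/6)q_W = 10 and q_W = 12.
Then q_X = 11 − (1/3)·12 = 7.
Equilibrium price: P = 82 − 2·19 = 44.

44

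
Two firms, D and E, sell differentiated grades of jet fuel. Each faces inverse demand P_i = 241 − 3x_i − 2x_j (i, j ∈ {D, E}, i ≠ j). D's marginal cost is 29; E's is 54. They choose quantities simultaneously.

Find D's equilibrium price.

Firm D's profit: π = x_D(241 − 3x_D − 2x_E) − 29x_D.
∂π/∂x_D = 212 − 6x_D − 2x_E = 0 ⇒ x_D = 106/3 − (1/3)x_E.
Similarly x_E = 187/6 − (1/3)x_D.
Substituting the second reaction function into the first: x_D = 106/3 − (1/3)(187/6 − (1/3)x_D), which gives (8/9)x_D = 449/18 ⇒ x_D = 28.0625.
Then x_E = 187/6 − (1/3)·28.0625 = 21.8125.
P_D = 241 − 3·28.0625 − 2·21.8125 = 113.1875.

113.1875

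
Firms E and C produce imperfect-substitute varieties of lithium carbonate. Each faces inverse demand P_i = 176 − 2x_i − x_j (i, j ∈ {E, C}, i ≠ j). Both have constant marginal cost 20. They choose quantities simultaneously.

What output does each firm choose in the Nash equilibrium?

31.2

Firm E's profit: π = x_E(176 − 2x_E − x_C) − 20x_E.
∂π/∂x_E = 156 − 4x_E − x_C = 0 ⇒ x_E = 39 − 0.25x_C.
By symmetry x_C = x_E; substituting into the reaction function, 1.25x_E = 39 and x_E = 31.2.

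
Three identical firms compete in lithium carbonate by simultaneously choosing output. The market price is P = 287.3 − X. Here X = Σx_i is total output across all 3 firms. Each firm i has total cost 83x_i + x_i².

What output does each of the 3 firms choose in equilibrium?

34.05

A representative firm's profit is π_i = x_i(287.3 − X) − 83x_i − x_i², with X = x_i + Σ_{j≠i} x_j.
First-order condition: 204.3 − 4x_i − Σ_{j≠i} x_j = 0.
Imposing symmetry (x_j = x for all j) turns Σ_{j≠i} x_j into 2x, so 204.3 = 6x and x = 34.05.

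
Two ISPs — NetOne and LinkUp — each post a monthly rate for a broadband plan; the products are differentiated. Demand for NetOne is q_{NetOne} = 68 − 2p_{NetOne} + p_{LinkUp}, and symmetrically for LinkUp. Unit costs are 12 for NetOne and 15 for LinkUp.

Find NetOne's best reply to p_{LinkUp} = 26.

29.5

NetOne's profit: π = (p_{NetOne} − 12)(68 − 2p_{NetOne} + p_{LinkUp}).
∂π/∂p_{NetOne} = 92 − 4p_{NetOne} + p_{LinkUp} = 0 ⇒ p_{NetOne} = 23 + 0.25p_{LinkUp}.
At p_{LinkUp} = 26: p_{NetOne} = 23 + 0.25·26 = 29.5.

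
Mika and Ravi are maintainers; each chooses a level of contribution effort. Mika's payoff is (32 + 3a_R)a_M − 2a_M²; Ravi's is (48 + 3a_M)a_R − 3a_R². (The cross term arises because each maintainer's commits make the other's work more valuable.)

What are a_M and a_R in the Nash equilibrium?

22.4, 19.2

Expanding Mika's payoff: 32a_M + 3a_Ra_M − 2a_M².
∂π/∂a_M = 32 + 3a_R − 4a_M = 0, so a_M = 8 + 0.75a_R.
Likewise for Ravi: a_R = 8 + 0.5a_M.
Solving the two reaction functions simultaneously: (1 − (0.75)(0.5))a_M = 8 + 0.75·8, so 0.625a_M = 14 and a_M = 22.4.
Then a_R = 8 + 0.5·22.4 = 19.2.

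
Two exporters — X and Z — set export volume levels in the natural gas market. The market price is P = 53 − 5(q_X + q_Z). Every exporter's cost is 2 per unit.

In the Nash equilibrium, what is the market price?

19

Exporter X's profit: π = q_X(53 − 5(q_X + q_Z)) − 2q_X.
∂π/∂q_X = 51 − 10q_X − 5q_Z = 0, so q_X = 5.1 − 0.5q_Z.
By symmetry q_Z = q_X; substituting into the reaction function, 1.5q_X = 5.1 and q_X = 3.4.
Equilibrium price: P = 53 − 5·6.8 = 19.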